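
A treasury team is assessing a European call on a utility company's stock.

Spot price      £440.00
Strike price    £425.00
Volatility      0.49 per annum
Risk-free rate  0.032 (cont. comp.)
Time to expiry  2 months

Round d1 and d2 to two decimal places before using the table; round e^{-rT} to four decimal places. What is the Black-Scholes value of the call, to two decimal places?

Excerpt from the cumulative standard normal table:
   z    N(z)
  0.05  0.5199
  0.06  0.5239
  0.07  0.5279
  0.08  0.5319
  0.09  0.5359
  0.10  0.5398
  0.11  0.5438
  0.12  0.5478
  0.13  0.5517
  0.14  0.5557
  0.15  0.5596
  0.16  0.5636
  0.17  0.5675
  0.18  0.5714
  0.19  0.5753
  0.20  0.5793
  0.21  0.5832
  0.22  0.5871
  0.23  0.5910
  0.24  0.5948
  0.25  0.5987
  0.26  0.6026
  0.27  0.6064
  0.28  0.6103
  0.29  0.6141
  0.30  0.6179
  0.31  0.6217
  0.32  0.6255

T = 0.1667;  σ√T = 0.2000
d₁ = [ln(440/425) + (0.032 + 0.49²/2)·0.1667] / 0.2000 = [0.0347 + 0.0253] / 0.2000 = 0.3001 which rounds to 0.30
d₂ = d₁ − σ√T = 0.3001 − 0.2000 = 0.1000 which rounds to 0.10
exp(−rT) = exp(−0.032·0.1667) = 0.9947
N(d₁) = N(0.30) = 0.6179;  N(d₂) = N(0.10) = 0.5398
C = 440·0.6179 − 425·0.9947·0.5398 = 271.8760 − 228.1991 = 43.6769

£43.68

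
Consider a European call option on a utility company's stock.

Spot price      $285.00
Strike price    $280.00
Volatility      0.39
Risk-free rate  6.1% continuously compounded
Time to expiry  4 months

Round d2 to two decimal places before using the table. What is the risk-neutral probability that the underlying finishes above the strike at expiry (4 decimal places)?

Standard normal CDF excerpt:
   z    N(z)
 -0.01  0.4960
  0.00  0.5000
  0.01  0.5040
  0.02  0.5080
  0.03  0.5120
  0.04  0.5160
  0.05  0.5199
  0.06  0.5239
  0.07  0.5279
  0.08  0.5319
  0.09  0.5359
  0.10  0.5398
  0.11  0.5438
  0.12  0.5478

σ√T = 0.39·√0.3333 = 0.2252
d₁ = [ln(285/280) + (0.061 + 0.39²/2)·0.3333] / 0.2252 = [0.0177 + 0.0457] / 0.2252 = 0.2815 ≈ 0.28
d₂ = d₁ − σ√T = 0.2815 − 0.2252 = 0.0563 ≈ 0.06
Pr(exercise) under Q = N(d₂) = 0.5239

0.5239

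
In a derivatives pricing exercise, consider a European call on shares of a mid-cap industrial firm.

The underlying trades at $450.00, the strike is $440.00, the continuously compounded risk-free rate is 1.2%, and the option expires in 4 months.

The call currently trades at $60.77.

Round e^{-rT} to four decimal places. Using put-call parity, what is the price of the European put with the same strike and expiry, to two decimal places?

exp(−rT) = exp(−0.012·0.3333) = 0.9960
Put-call parity: C − P = S − K·e^(−rT) = 450 − 440·0.9960 = 450 − 438.2400 = 11.7600
P = C − (C − P) = 60.77 − (11.7600) = 49.0100

$49.01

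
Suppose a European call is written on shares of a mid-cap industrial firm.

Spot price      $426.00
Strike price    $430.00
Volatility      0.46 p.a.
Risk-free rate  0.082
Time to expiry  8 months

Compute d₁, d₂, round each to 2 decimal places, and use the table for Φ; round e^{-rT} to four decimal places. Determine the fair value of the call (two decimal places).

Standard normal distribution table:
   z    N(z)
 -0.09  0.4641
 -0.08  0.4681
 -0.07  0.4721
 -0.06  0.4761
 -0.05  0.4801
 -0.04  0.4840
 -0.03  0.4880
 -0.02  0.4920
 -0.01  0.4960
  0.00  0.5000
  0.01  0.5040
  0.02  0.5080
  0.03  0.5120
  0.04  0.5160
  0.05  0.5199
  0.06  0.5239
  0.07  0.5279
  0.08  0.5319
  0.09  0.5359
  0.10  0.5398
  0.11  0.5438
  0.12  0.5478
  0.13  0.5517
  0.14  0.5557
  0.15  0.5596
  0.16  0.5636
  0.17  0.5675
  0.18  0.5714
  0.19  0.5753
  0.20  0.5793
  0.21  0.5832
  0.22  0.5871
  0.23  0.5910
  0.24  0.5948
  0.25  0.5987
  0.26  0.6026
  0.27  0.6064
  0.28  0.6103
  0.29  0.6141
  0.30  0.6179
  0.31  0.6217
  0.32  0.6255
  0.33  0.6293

σ√T = 0.46·√0.6667 = 0.3756
d₁ = [ln(426/430) + (0.082 + 0.46²/2)·0.6667] / 0.3756 = [-0.0093 + 0.1252] / 0.3756 = 0.3085 which rounds to 0.31
d₂ = d₁ − σ√T = 0.3085 − 0.3756 = -0.0671 which rounds to -0.07
exp(−rT) = exp(−0.082·0.6667) = 0.9468
N(d₁) = N(0.31) = 0.6217;  N(d₂) = N(-0.07) = 0.4721
C = 426·0.6217 − 430·0.9468·0.4721 = 264.8442 − 192.2032 = 72.6410

$72.64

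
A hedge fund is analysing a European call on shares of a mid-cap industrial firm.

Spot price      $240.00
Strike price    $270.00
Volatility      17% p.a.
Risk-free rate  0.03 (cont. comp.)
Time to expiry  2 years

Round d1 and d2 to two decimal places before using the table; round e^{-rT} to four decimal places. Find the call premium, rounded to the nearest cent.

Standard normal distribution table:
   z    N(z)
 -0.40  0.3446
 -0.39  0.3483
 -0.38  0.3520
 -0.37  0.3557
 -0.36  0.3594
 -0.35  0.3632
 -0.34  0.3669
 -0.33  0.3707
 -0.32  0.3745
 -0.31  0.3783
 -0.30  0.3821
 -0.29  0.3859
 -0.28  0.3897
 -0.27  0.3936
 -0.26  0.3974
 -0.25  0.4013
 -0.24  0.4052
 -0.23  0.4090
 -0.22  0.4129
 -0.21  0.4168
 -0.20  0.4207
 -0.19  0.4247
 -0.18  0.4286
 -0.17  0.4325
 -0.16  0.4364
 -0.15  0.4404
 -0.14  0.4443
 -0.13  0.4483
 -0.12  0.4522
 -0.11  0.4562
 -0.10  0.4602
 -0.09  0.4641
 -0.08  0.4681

$17.14

σ√T = 0.17 × 1.4142 = 0.2404
ln(S/K) + (r + σ²/2)T = ln(240/270) + (0.03 + 0.17²/2)·2 = -0.1178 + 0.0889 = -0.0289
d₁ = -0.0289 / 0.2404 = -0.1201 → -0.12
d₂ = d₁ − σ√T = -0.1201 − 0.2404 = -0.3606 → -0.36
e^(−rT) = e^(−0.03·2) = 0.9418
N(d₁) = N(-0.12) = 0.4522;  N(d₂) = N(-0.36) = 0.3594
C = 240·0.4522 − 270·0.9418·0.3594 = 108.5280 − 91.3904 = 17.1376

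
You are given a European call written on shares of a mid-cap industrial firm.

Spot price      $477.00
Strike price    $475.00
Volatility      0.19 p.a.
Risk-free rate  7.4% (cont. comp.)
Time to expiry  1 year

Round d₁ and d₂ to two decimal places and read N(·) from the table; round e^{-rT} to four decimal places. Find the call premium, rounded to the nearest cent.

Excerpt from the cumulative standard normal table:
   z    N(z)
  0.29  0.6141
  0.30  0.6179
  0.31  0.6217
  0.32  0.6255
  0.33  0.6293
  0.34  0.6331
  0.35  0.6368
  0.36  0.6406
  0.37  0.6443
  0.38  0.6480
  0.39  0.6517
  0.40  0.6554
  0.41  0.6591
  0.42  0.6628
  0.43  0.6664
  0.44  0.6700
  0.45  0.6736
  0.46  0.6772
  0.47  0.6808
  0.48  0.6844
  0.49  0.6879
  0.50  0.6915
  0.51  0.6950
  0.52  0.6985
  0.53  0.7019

σ√T = 0.19 × 1.0000 = 0.1900
d₁ = [ln(477/475) + (0.074 + 0.19²/2)·1] / 0.1900 = [0.0042 + 0.0920] / 0.1900 = 0.5066 which rounds to 0.51
d₂ = d₁ − σ√T = 0.5066 − 0.1900 = 0.3166 which rounds to 0.32
exp(−rT) = exp(−0.074·1) = 0.9287
N(d₁) = N(0.51) = 0.6950;  N(d₂) = N(0.32) = 0.6255
C = 477·0.6950 − 475·0.9287·0.6255 = 331.5150 − 275.9284 = 55.5866

$55.59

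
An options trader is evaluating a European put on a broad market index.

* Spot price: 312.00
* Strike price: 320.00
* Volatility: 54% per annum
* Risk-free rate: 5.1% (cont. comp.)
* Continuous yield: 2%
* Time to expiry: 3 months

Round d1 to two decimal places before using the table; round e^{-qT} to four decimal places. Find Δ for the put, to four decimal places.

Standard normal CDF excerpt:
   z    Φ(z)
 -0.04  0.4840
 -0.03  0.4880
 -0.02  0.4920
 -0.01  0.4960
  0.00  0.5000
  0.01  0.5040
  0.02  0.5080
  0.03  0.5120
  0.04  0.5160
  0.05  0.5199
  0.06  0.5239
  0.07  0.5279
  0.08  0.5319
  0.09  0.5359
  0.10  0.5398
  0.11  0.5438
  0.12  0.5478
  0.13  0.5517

-0.4697

σ√T = 0.54·√0.25 = 0.2700
d₁ = [ln(312/320) + (0.051 − 0.02 + 0.54²/2)·0.25] / 0.2700 = [-0.0253 + 0.0442] / 0.2700 = 0.0699 ⇒ 0.07
N(d₁) = N(0.07) = 0.5279
Δ_put = e^(−qT)·(N(d₁) − 1) = 0.9950·(0.5279 − 1) = -0.4697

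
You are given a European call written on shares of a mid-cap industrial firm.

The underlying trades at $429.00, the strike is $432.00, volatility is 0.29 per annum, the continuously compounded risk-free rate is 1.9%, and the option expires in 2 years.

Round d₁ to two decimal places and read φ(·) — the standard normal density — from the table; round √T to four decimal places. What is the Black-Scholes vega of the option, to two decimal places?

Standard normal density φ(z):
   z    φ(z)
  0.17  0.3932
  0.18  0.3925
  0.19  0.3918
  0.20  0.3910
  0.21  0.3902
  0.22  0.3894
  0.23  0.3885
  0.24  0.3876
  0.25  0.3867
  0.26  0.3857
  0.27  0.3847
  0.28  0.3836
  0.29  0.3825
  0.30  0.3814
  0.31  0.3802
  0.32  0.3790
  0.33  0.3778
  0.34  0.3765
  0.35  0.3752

232.73

σ√T = 0.29·√2 = 0.4101
d₁ = [ln(429/432) + (0.019 + 0.29²/2)·2] / 0.4101 = [-0.0070 + 0.1221] / 0.4101 = 0.2807 → 0.28
√T = √2 = 1.4142
φ(d₁) = φ(0.28) = 0.3836
vega = S·φ(d₁)·√T = 429·0.3836·1.4142 = 232.7270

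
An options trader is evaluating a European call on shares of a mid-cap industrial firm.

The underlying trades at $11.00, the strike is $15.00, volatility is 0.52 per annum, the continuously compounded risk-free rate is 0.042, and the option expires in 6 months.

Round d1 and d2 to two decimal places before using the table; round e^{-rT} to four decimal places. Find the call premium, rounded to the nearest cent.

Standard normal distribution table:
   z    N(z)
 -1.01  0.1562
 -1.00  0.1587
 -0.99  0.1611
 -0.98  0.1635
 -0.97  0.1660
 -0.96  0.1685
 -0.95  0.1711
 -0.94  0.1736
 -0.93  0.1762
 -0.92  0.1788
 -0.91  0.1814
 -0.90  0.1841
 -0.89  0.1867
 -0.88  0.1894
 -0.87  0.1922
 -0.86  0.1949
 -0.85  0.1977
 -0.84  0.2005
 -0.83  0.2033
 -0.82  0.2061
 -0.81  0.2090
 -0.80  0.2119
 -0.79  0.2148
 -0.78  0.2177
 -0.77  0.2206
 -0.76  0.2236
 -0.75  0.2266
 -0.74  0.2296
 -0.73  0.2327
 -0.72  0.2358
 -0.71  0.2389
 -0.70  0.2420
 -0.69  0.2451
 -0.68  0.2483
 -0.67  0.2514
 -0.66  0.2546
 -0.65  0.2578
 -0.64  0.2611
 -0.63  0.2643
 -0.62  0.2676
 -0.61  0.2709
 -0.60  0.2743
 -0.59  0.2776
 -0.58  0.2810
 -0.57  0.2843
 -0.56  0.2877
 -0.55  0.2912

T = 0.5;  σ√T = 0.3677
ln(S/K) + (r + σ²/2)T = ln(11/15) + (0.042 + 0.52²/2)·0.5 = -0.3102 + 0.0886 = -0.2216
d₁ = -0.2216 / 0.3677 = -0.6025 ≈ -0.60
d₂ = d₁ − σ√T = -0.6025 − 0.3677 = -0.9702 ≈ -0.97
e^(−rT) = e^(−0.042·0.5) = 0.9792
C = 11·N(-0.60) − 15·0.9792·N(-0.97) = 11·0.2743 − 15·0.9792·0.1660 = 3.0173 − 2.4382 = 0.5791

$0.58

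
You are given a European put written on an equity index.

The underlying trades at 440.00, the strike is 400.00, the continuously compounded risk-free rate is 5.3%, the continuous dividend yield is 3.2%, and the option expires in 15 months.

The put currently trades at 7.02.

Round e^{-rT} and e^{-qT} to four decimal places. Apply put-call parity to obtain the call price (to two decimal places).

55.41

exp(−qT) = exp(−0.032·1.25) = 0.9608;  exp(−rT) = exp(−0.053·1.25) = 0.9359
Put-call parity: C − P = S·e^(−qT) − K·e^(−rT) = 440·0.9608 − 400·0.9359 = 422.7520 − 374.3600 = 48.3920
C = P + (C − P) = 7.02 + (48.3920) = 55.4120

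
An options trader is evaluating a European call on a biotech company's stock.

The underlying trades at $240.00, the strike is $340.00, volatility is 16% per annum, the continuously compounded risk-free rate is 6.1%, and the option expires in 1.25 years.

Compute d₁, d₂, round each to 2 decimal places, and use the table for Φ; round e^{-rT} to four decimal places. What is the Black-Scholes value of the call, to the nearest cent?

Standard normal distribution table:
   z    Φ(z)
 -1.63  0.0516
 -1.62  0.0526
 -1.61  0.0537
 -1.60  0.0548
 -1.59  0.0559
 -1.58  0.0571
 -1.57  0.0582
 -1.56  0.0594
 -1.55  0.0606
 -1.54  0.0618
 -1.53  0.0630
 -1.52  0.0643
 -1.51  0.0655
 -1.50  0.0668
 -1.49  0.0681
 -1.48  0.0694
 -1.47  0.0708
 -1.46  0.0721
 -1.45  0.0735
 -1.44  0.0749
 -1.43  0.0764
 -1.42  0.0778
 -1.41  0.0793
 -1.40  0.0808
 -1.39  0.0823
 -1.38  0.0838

$1.42

σ√T = 0.16 × 1.1180 = 0.1789
d₁ = [ln(240/340) + (0.061 + 0.16²/2)·1.25] / 0.1789 = [-0.3483 + 0.0922] / 0.1789 = -1.4314 which rounds to -1.43
d₂ = d₁ − σ√T = -1.4314 − 0.1789 = -1.6103 which rounds to -1.61
exp(−rT) = exp(−0.061·1.25) = 0.9266
N(d₁) = N(-1.43) = 0.0764;  N(d₂) = N(-1.61) = 0.0537
C = 240·0.0764 − 340·0.9266·0.0537 = 18.3360 − 16.9179 = 1.4181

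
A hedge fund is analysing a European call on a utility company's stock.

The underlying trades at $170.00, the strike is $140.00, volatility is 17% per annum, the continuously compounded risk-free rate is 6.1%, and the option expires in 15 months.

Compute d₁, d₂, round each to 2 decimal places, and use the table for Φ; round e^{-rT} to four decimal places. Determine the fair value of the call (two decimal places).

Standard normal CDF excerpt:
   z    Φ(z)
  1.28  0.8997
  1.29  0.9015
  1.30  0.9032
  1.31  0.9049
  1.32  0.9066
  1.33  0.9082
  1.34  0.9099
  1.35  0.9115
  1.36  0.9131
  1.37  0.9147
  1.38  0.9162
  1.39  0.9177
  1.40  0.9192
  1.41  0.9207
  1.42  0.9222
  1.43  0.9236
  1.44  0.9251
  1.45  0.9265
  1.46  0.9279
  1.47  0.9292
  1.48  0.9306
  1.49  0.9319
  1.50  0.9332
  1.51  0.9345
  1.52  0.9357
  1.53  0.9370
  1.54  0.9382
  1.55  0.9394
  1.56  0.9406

$41.25

σ√T = 0.17 × 1.1180 = 0.1901
d₁ = [ln(170/140) + (0.061 + 0.17²/2)·1.25] / 0.1901 = [0.1942 + 0.0943] / 0.1901 = 1.5177 ⇒ 1.52
d₂ = d₁ − σ√T = 1.5177 − 0.1901 = 1.3277 ⇒ 1.33
e^(−rT) = e^(−0.061·1.25) = 0.9266
N(d₁) = N(1.52) = 0.9357;  N(d₂) = N(1.33) = 0.9082
C = 170·0.9357 − 140·0.9266·0.9082 = 159.0690 − 117.8153 = 41.2537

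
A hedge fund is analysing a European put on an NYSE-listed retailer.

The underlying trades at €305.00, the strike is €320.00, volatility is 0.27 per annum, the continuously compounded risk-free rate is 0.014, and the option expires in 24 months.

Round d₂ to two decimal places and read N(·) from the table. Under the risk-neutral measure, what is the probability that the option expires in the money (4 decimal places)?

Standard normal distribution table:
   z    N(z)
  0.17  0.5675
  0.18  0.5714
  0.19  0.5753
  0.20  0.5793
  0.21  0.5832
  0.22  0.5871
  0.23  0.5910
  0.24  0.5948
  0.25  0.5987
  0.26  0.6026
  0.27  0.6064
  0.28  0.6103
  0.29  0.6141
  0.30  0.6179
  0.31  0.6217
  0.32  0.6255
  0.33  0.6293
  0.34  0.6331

T = 2;  σ√T = 0.3818
d₁ = [ln(305/320) + (0.014 + 0.27²/2)·2] / 0.3818 = [-0.0480 + 0.1009] / 0.3818 = 0.1385 → 0.14
d₂ = d₁ − σ√T = 0.1385 − 0.3818 = -0.2433 → -0.24
Pr(exercise) under Q = N(−d₂) = N(0.24) = 0.5948

0.5948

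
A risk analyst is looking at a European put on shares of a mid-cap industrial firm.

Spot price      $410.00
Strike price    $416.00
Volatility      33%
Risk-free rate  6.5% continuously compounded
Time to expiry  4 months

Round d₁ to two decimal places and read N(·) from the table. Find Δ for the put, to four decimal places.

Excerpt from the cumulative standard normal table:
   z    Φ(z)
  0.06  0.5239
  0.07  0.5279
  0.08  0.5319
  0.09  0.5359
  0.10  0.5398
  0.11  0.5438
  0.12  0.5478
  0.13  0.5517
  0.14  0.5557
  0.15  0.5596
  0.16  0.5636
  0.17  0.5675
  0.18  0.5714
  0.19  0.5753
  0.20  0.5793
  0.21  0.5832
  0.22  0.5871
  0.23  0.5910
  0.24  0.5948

σ√T = 0.33·√0.3333 = 0.1905
d₁ = [ln(410/416) + (0.065 + ½·0.33²)·0.3333] / (σ√T) = (-0.0145 + 0.0398) / 0.1905 = 0.1327 → 0.13
N(d₁) = N(0.13) = 0.5517
Δ_put = N(d₁) − 1 = 0.5517 − 1 = -0.4483

-0.4483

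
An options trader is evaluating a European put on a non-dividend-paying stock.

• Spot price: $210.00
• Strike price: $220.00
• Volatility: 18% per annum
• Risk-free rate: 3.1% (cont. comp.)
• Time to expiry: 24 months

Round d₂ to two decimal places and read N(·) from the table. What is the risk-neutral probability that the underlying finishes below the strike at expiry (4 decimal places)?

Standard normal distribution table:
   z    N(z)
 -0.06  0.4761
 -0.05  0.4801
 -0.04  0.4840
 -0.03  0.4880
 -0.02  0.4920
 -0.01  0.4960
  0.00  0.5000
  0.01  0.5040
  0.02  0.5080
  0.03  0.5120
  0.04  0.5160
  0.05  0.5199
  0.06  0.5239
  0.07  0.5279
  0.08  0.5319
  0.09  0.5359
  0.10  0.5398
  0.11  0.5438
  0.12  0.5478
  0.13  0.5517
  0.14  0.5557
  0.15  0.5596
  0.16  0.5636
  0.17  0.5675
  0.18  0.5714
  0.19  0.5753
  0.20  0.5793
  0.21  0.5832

σ√T = 0.18 × 1.4142 = 0.2546
ln(S/K) + (r + σ²/2)T = ln(210/220) + (0.031 + 0.18²/2)·2 = -0.0465 + 0.0944 = 0.0479
d₁ = 0.0479 / 0.2546 = 0.1881 ≈ 0.19
d₂ = d₁ − σ√T = 0.1881 − 0.2546 = -0.0665 ≈ -0.07
Risk-neutral Pr[S_T < K] = N(−d₂) = N(0.07) = 0.5279

0.5279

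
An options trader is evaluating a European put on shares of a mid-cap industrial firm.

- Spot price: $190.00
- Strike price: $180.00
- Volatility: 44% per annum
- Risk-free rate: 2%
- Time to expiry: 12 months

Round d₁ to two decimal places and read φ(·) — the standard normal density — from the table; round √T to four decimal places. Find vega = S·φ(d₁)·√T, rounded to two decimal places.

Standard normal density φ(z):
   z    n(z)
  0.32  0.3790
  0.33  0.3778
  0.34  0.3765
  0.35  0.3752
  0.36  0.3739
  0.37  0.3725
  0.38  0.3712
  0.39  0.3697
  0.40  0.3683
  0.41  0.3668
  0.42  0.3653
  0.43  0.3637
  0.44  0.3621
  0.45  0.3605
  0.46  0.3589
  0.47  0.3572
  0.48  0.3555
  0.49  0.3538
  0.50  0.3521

70.24

σ√T = 0.44 × 1.0000 = 0.4400
d₁ = [ln(190/180) + (0.02 + 0.44²/2)·1] / 0.4400 = [0.0541 + 0.1168] / 0.4400 = 0.3883 ⇒ 0.39
√T = √1 = 1.0000
φ(d₁) = φ(0.39) = 0.3697
vega = S·φ(d₁)·√T = 190·0.3697·1.0000 = 70.2430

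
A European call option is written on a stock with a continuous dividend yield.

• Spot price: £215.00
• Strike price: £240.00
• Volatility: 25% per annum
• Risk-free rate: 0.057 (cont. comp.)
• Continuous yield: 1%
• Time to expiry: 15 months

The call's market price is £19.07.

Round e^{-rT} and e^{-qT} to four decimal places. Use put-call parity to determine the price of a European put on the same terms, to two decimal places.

£30.22

e^(−qT) = e^(−0.01·1.25) = 0.9876;  e^(−rT) = e^(−0.057·1.25) = 0.9312
Put-call parity: C − P = S·e^(−qT) − K·e^(−rT) = 215·0.9876 − 240·0.9312 = 212.3340 − 223.4880 = -11.1540
P = C − (C − P) = 19.07 − (-11.1540) = 30.2240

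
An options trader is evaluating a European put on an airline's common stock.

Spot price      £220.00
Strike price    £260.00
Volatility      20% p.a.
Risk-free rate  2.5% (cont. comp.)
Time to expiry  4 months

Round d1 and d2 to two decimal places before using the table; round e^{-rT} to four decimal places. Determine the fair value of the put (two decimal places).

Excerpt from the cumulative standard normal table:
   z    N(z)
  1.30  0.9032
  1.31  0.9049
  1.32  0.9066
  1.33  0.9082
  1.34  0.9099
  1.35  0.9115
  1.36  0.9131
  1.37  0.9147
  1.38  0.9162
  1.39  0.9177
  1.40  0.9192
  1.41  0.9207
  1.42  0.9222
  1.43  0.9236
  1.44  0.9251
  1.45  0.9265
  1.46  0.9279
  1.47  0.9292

σ√T = 0.2·√0.3333 = 0.1155
d₁ = [ln(220/260) + (0.025 + 0.2²/2)·0.3333] / 0.1155 = [-0.1671 + 0.0150] / 0.1155 = -1.3168 which rounds to -1.32
d₂ = d₁ − σ√T = -1.3168 − 0.1155 = -1.4323 which rounds to -1.43
exp(−rT) = exp(−0.025·0.3333) = 0.9917
P = 260·0.9917·N(1.43) − 220·N(1.32) = 260·0.9917·0.9236 − 220·0.9066 = 238.1429 − 199.4520 = 38.6909

£38.69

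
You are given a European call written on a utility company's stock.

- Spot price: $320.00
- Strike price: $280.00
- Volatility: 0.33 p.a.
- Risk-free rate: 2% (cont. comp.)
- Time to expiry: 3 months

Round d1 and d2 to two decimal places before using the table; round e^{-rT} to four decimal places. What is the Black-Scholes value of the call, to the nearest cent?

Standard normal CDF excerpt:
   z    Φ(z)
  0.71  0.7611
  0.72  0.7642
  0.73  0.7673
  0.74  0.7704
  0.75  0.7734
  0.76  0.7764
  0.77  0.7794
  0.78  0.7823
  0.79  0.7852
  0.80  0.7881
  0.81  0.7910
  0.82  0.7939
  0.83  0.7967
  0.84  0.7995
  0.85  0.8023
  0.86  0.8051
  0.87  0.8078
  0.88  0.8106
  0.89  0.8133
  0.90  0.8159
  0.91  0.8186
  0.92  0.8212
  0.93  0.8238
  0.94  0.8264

σ√T = 0.33·√0.25 = 0.1650
ln(S/K) + (r + σ²/2)T = ln(320/280) + (0.02 + 0.33²/2)·0.25 = 0.1335 + 0.0186 = 0.1521
d₁ = 0.1521 / 0.1650 = 0.9221 ≈ 0.92
d₂ = d₁ − σ√T = 0.9221 − 0.1650 = 0.7571 ≈ 0.76
exp(−rT) = exp(−0.02·0.25) = 0.9950
N(d₁) = N(0.92) = 0.8212;  N(d₂) = N(0.76) = 0.7764
C = 320·0.8212 − 280·0.9950·0.7764 = 262.7840 − 216.3050 = 46.4790

$46.48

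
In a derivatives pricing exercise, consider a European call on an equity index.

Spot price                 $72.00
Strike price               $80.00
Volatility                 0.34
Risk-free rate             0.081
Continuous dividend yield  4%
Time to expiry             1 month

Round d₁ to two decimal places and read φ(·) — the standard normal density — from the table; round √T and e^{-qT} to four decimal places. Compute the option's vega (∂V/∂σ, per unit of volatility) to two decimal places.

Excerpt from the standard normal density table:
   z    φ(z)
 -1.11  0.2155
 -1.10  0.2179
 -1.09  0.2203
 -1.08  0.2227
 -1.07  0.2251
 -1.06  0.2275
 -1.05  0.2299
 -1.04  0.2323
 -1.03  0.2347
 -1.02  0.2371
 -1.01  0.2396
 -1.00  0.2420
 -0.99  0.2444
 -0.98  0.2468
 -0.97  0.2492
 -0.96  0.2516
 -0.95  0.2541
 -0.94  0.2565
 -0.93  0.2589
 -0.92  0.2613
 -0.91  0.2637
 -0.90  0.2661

σ√T = 0.34·√0.08333 = 0.0981
d₁ = [ln(72/80) + (0.081 − 0.04 + 0.34²/2)·0.08333] / 0.0981 = [-0.1054 + 0.0082] / 0.0981 = -0.9896 which rounds to -0.99
√T = √0.08333 = 0.2887
φ(d₁) = φ(-0.99) = 0.2444
exp(−qT) = exp(−0.04·0.08333) = 0.9967
vega = S·exp(−qT)·φ(d₁)·√T = 72·0.9967·0.2444·0.2887 = 5.0634

5.06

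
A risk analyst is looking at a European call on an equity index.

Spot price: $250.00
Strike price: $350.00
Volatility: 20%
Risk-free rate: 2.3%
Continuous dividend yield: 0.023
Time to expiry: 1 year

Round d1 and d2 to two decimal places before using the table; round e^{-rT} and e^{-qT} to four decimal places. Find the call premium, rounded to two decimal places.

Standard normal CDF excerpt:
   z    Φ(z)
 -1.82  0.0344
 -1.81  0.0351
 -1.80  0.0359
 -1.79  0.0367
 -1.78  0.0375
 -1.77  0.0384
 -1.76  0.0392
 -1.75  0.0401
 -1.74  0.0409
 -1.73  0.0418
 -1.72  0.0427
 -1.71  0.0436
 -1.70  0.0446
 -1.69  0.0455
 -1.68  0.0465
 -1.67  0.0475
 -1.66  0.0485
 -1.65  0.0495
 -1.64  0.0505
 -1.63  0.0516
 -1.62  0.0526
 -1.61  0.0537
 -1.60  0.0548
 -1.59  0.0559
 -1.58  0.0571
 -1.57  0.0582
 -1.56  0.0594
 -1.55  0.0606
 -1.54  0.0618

σ√T = 0.2 × 1.0000 = 0.2000
d₁ = [ln(250/350) + (0.023 − 0.023 + ½·0.2²)·1] / (σ√T) = (-0.3365 + 0.0200) / 0.2000 = -1.5824 → -1.58
d₂ = -1.5824 − 0.2000 = -1.7824 → -1.78
e^(−qT) = e^(−0.023·1) = 0.9773;  e^(−rT) = e^(−0.023·1) = 0.9773
C = 250·0.9773·N(-1.58) − 350·0.9773·N(-1.78) = 250·0.9773·0.0571 − 350·0.9773·0.0375 = 13.9510 − 12.8271 = 1.1239

$1.12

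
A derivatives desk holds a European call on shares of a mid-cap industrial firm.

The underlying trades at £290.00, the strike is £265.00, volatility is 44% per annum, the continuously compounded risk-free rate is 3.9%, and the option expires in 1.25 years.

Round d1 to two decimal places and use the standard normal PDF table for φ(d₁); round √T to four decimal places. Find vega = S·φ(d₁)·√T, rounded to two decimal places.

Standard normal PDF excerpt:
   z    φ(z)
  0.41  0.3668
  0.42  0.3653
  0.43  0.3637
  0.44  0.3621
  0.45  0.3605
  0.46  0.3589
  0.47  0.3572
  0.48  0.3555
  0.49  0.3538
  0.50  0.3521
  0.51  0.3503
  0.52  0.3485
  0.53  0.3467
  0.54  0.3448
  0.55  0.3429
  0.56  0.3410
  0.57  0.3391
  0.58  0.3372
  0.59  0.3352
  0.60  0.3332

112.41

σ√T = 0.44 × 1.1180 = 0.4919
ln(S/K) + (r + σ²/2)T = ln(290/265) + (0.039 + 0.44²/2)·1.25 = 0.0902 + 0.1698 = 0.2599
d₁ = 0.2599 / 0.4919 = 0.5283 ≈ 0.53
√T = √1.25 = 1.1180
φ(d₁) = φ(0.53) = 0.3467
vega = S·φ(d₁)·√T = 290·0.3467·1.1180 = 112.4071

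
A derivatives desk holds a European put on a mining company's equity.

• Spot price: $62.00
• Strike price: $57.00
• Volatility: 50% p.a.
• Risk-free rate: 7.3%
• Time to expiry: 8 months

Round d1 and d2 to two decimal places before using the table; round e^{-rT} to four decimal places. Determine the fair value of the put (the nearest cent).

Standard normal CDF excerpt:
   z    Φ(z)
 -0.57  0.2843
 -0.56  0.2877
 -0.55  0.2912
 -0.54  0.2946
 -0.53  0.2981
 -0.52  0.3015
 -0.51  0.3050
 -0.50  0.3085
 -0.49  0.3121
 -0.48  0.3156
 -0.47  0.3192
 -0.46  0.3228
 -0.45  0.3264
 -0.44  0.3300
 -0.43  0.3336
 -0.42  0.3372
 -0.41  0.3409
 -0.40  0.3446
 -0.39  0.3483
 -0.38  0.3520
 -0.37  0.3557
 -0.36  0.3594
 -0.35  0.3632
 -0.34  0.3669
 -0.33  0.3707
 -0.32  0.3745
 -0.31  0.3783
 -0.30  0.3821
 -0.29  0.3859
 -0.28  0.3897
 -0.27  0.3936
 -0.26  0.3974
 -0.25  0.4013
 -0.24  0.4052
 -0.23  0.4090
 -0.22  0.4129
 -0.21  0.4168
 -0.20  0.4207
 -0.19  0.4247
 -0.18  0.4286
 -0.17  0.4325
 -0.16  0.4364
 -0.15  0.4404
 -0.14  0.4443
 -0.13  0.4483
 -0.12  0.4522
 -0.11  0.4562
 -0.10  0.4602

σ√T = 0.5 × 0.8165 = 0.4082
d₁ = [ln(62/57) + (0.073 + ½·0.5²)·0.6667] / (σ√T) = (0.0841 + 0.1320) / 0.4082 = 0.5293 ≈ 0.53
d₂ = 0.5293 − 0.4082 = 0.1210 ≈ 0.12
e^(−rT) = e^(−0.073·0.6667) = 0.9525
N(−d₂) = N(-0.12) = 0.4522;  N(−d₁) = N(-0.53) = 0.2981
P = 57·0.9525·0.4522 − 62·0.2981 = 24.5511 − 18.4822 = 6.0689

$6.07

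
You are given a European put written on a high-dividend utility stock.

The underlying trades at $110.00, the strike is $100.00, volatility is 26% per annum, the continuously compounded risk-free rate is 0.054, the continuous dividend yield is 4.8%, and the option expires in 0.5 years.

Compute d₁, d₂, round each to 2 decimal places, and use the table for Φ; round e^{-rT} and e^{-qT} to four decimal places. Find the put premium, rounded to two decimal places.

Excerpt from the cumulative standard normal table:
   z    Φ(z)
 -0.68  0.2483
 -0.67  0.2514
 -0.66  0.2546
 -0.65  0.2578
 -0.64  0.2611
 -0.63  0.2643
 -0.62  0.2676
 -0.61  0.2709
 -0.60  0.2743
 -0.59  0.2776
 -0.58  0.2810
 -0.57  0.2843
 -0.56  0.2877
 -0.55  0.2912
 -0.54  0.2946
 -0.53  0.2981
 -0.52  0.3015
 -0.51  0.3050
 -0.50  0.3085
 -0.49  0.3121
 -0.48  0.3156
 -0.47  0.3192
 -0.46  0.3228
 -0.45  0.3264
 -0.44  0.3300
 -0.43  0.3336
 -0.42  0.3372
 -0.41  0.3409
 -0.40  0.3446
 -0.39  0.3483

$3.74

σ√T = 0.26 × 0.7071 = 0.1838
d₁ = [ln(110/100) + (0.054 − 0.048 + 0.26²/2)·0.5] / 0.1838 = [0.0953 + 0.0199] / 0.1838 = 0.6267 which rounds to 0.63
d₂ = d₁ − σ√T = 0.6267 − 0.1838 = 0.4428 which rounds to 0.44
exp(−qT) = exp(−0.048·0.5) = 0.9763;  exp(−rT) = exp(−0.054·0.5) = 0.9734
P = 100·0.9734·N(-0.44) − 110·0.9763·N(-0.63) = 100·0.9734·0.3300 − 110·0.9763·0.2643 = 32.1222 − 28.3840 = 3.7382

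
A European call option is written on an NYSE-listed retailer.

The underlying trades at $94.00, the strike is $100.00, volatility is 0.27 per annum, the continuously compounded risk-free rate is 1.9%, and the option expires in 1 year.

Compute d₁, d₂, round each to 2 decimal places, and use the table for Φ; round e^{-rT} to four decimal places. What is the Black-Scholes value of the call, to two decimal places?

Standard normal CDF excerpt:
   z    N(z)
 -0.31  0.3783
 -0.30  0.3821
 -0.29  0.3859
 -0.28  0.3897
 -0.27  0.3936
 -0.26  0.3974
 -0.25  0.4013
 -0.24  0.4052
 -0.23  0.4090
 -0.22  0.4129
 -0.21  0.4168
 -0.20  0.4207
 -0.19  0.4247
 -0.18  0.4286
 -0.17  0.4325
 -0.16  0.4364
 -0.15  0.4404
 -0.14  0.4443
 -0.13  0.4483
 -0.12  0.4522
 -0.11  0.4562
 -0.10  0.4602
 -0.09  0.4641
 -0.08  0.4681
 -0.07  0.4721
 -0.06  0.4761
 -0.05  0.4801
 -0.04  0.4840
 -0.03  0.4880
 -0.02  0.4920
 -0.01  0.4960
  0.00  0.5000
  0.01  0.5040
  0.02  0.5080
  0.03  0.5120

σ√T = 0.27 × 1.0000 = 0.2700
d₁ = [ln(94/100) + (0.019 + ½·0.27²)·1] / (σ√T) = (-0.0619 + 0.0554) / 0.2700 = -0.0238 ≈ -0.02
d₂ = -0.0238 − 0.2700 = -0.2938 ≈ -0.29
e^(−rT) = e^(−0.019·1) = 0.9812
N(d₁) = N(-0.02) = 0.4920;  N(d₂) = N(-0.29) = 0.3859
C = 94·0.4920 − 100·0.9812·0.3859 = 46.2480 − 37.8645 = 8.3835

$8.38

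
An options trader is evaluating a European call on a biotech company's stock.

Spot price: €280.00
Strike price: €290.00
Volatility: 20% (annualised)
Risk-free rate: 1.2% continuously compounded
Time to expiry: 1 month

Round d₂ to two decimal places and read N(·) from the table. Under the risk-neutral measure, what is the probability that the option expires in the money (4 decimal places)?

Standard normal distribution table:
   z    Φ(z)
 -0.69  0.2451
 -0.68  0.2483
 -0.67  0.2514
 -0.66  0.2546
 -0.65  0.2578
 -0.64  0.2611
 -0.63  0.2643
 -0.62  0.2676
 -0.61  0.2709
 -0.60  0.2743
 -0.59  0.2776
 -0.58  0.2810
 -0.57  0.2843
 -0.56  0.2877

σ√T = 0.2 × 0.2887 = 0.0577
ln(S/K) + (r + σ²/2)T = ln(280/290) + (0.012 + 0.2²/2)·0.08333 = -0.0351 + 0.0027 = -0.0324
d₁ = -0.0324 / 0.0577 = -0.5616 ⇒ -0.56
d₂ = d₁ − σ√T = -0.5616 − 0.0577 = -0.6193 ⇒ -0.62
Pr(exercise) under Q = N(d₂) = 0.2676

0.2676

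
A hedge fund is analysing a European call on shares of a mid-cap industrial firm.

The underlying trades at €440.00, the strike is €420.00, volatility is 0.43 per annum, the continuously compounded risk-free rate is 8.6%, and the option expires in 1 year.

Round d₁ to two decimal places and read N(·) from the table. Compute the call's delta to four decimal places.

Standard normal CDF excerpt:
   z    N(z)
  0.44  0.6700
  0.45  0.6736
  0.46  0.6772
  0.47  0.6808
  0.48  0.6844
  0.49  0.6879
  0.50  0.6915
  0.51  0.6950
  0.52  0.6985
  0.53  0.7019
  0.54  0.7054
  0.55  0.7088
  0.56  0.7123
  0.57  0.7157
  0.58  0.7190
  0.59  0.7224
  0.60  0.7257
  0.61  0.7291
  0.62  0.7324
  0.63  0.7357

0.6985

σ√T = 0.43 × 1.0000 = 0.4300
d₁ = [ln(440/420) + (0.086 + ½·0.43²)·1] / (σ√T) = (0.0465 + 0.1784) / 0.4300 = 0.5232 which rounds to 0.52
N(d₁) = N(0.52) = 0.6985
Δ_call = N(d₁) = 0.6985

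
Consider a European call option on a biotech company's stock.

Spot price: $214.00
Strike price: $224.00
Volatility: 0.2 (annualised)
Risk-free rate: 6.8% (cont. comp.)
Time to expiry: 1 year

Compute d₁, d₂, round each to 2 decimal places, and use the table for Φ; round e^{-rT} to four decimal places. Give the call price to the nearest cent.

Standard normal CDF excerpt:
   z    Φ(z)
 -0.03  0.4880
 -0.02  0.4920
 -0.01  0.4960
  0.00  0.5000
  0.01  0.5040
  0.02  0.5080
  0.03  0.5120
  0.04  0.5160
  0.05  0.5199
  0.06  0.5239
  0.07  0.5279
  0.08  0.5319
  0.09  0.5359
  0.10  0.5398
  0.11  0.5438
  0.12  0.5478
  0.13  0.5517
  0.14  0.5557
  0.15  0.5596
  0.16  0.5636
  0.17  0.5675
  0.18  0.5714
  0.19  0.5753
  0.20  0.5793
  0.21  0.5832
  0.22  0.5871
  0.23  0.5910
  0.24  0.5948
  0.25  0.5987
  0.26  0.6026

$19.33

T = 1;  σ√T = 0.2000
ln(S/K) + (r + σ²/2)T = ln(214/224) + (0.068 + 0.2²/2)·1 = -0.0457 + 0.0880 = 0.0423
d₁ = 0.0423 / 0.2000 = 0.2116 ⇒ 0.21
d₂ = d₁ − σ√T = 0.2116 − 0.2000 = 0.0116 ⇒ 0.01
e^(−rT) = e^(−0.068·1) = 0.9343
C = 214·N(0.21) − 224·0.9343·N(0.01) = 214·0.5832 − 224·0.9343·0.5040 = 124.8048 − 105.4787 = 19.3261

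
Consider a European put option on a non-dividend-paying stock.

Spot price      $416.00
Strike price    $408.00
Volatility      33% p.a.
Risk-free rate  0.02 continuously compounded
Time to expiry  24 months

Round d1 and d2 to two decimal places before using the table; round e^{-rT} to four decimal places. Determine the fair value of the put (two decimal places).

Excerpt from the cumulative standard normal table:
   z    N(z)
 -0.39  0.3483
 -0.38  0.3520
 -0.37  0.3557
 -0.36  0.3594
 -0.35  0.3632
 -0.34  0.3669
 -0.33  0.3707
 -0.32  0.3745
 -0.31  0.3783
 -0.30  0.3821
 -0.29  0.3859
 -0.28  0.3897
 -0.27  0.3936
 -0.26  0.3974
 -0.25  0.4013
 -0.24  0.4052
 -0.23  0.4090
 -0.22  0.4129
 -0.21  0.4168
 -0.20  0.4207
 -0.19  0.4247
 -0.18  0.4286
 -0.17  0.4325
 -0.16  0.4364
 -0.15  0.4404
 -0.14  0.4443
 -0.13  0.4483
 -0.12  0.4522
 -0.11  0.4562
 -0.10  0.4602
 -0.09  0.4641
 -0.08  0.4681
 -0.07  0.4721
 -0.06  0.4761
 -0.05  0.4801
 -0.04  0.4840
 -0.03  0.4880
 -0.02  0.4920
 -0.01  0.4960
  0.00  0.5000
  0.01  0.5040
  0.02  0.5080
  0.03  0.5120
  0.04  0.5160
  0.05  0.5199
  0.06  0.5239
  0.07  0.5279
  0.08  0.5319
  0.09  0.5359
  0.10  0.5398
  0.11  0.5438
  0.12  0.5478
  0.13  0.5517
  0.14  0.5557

$63.66

σ√T = 0.33 × 1.4142 = 0.4667
ln(S/K) + (r + σ²/2)T = ln(416/408) + (0.02 + 0.33²/2)·2 = 0.0194 + 0.1489 = 0.1683
d₁ = 0.1683 / 0.4667 = 0.3607 ⇒ 0.36
d₂ = d₁ − σ√T = 0.3607 − 0.4667 = -0.1060 ⇒ -0.11
exp(−rT) = exp(−0.02·2) = 0.9608
N(−d₂) = N(0.11) = 0.5438;  N(−d₁) = N(-0.36) = 0.3594
P = 408·0.9608·0.5438 − 416·0.3594 = 213.1731 − 149.5104 = 63.6627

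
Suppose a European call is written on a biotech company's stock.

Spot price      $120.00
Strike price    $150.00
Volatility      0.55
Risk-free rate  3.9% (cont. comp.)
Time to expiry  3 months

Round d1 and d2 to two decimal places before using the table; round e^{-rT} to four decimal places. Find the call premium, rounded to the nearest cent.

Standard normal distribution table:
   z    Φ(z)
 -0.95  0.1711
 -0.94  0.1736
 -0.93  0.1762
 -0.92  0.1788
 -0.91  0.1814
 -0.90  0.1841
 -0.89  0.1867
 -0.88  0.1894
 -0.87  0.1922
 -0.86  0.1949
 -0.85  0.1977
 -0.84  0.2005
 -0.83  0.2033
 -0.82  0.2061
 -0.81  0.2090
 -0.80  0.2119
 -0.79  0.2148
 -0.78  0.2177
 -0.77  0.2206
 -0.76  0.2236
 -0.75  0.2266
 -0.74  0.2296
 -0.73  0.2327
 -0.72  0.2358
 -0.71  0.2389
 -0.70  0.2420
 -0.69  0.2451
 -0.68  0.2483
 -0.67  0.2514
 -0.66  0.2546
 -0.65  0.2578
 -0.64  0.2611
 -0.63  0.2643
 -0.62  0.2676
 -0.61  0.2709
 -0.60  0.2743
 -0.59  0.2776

σ√T = 0.55·√0.25 = 0.2750
d₁ = [ln(120/150) + (0.039 + ½·0.55²)·0.25] / (σ√T) = (-0.2231 + 0.0476) / 0.2750 = -0.6385 ≈ -0.64
d₂ = -0.6385 − 0.2750 = -0.9135 ≈ -0.91
e^(−rT) = e^(−0.039·0.25) = 0.9903
C = 120·N(-0.64) − 150·0.9903·N(-0.91) = 120·0.2611 − 150·0.9903·0.1814 = 31.3320 − 26.9461 = 4.3859

$4.39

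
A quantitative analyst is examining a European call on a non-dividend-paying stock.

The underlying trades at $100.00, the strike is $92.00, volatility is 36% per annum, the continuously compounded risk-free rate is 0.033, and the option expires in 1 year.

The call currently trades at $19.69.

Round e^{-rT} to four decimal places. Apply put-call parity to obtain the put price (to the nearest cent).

exp(−rT) = exp(−0.033·1) = 0.9675
Put-call parity: C − P = S − K·e^(−rT) = 100 − 92·0.9675 = 100 − 89.0100 = 10.9900
P = C − (C − P) = 19.69 − (10.9900) = 8.7000

$8.70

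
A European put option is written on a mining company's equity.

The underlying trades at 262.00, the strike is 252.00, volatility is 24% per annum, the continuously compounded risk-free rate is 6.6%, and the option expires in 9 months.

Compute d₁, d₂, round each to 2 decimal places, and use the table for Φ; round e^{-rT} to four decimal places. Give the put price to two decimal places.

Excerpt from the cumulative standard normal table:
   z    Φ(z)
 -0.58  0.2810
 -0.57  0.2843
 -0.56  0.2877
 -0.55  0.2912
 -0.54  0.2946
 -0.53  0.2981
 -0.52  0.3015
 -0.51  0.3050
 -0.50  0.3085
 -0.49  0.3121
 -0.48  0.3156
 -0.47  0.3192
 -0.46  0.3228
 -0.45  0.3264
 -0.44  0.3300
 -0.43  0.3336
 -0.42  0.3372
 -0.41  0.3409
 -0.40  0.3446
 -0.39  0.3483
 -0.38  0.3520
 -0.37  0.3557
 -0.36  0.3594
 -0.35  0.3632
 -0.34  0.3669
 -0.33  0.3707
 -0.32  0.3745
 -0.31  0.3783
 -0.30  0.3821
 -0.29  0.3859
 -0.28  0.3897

σ√T = 0.24 × 0.8660 = 0.2078
d₁ = [ln(262/252) + (0.066 + 0.24²/2)·0.75] / 0.2078 = [0.0389 + 0.0711] / 0.2078 = 0.5293 → 0.53
d₂ = d₁ − σ√T = 0.5293 − 0.2078 = 0.3215 → 0.32
exp(−rT) = exp(−0.066·0.75) = 0.9517
N(−d₂) = N(-0.32) = 0.3745;  N(−d₁) = N(-0.53) = 0.2981
P = 252·0.9517·0.3745 − 262·0.2981 = 89.8157 − 78.1022 = 11.7135

11.71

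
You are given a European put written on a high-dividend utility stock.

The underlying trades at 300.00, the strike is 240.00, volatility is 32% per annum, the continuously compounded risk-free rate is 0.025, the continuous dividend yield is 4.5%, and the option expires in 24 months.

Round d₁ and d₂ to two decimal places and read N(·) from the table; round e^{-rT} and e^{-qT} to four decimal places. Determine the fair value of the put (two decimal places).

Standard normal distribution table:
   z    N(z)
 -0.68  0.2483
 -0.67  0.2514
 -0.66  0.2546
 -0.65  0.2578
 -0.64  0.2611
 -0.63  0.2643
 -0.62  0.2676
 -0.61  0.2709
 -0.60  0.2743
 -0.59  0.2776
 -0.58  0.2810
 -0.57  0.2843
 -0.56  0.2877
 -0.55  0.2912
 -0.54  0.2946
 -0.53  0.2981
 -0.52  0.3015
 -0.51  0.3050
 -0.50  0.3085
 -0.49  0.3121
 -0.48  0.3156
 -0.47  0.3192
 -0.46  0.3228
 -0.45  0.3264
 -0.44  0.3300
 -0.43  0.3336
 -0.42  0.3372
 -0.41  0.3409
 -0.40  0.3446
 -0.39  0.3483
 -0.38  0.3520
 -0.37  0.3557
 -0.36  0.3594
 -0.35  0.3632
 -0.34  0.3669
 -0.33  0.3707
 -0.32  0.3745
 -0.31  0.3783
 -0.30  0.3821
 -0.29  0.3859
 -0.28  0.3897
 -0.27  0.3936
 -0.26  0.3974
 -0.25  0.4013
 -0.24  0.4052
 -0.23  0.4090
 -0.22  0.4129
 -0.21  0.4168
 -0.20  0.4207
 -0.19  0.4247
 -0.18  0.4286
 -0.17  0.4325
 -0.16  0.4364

25.38

σ√T = 0.32·√2 = 0.4525
d₁ = [ln(300/240) + (0.025 − 0.045 + 0.32²/2)·2] / 0.4525 = [0.2231 + 0.0624] / 0.4525 = 0.6310 which rounds to 0.63
d₂ = d₁ − σ√T = 0.6310 − 0.4525 = 0.1784 which rounds to 0.18
exp(−qT) = exp(−0.045·2) = 0.9139;  exp(−rT) = exp(−0.025·2) = 0.9512
N(−d₂) = N(-0.18) = 0.4286;  N(−d₁) = N(-0.63) = 0.2643
P = 240·0.9512·0.4286 − 300·0.9139·0.2643 = 97.8442 − 72.4631 = 25.3811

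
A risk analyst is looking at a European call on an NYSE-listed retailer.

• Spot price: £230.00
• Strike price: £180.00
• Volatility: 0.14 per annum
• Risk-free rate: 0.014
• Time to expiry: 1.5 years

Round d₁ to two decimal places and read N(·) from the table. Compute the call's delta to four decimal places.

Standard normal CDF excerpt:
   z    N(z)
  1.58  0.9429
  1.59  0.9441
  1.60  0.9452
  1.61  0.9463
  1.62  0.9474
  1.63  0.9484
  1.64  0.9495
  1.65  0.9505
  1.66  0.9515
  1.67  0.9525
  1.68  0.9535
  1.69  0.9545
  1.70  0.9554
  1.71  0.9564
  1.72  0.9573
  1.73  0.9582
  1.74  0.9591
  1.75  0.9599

0.9495

σ√T = 0.14·√1.5 = 0.1715
d₁ = [ln(230/180) + (0.014 + ½·0.14²)·1.5] / (σ√T) = (0.2451 + 0.0357) / 0.1715 = 1.6378 → 1.64
N(d₁) = N(1.64) = 0.9495
Δ_call = N(d₁) = 0.9495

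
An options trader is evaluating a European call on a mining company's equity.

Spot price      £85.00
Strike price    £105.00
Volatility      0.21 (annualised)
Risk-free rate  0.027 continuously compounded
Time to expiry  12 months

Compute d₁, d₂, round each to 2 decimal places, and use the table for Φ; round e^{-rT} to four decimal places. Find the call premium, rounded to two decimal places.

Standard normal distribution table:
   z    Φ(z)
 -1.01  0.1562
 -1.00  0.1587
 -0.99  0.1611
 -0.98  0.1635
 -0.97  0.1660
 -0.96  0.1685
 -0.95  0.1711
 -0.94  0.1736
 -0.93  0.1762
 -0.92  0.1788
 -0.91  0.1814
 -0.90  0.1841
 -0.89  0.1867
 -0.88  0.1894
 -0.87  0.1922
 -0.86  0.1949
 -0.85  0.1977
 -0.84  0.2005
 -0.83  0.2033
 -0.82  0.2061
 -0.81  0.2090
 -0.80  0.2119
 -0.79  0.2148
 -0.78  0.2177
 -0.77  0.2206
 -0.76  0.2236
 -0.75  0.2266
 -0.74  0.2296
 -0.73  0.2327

£2.04

σ√T = 0.21·√1 = 0.2100
d₁ = [ln(85/105) + (0.027 + 0.21²/2)·1] / 0.2100 = [-0.2113 + 0.0490] / 0.2100 = -0.7727 ≈ -0.77
d₂ = d₁ − σ√T = -0.7727 − 0.2100 = -0.9827 ≈ -0.98
exp(−rT) = exp(−0.027·1) = 0.9734
C = 85·N(-0.77) − 105·0.9734·N(-0.98) = 85·0.2206 − 105·0.9734·0.1635 = 18.7510 − 16.7108 = 2.0402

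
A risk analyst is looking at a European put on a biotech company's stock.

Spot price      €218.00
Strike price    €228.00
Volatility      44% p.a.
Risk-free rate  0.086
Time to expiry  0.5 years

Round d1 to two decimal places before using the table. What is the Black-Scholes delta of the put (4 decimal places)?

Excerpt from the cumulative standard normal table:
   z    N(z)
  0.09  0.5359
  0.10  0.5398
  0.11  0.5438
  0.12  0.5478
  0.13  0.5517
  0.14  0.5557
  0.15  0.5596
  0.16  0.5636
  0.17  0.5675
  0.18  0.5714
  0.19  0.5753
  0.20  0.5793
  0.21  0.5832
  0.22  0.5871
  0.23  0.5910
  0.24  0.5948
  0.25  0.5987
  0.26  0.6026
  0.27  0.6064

-0.4404

T = 0.5;  σ√T = 0.3111
d₁ = [ln(218/228) + (0.086 + ½·0.44²)·0.5] / (σ√T) = (-0.0449 + 0.0914) / 0.3111 = 0.1496 ⇒ 0.15
N(d₁) = N(0.15) = 0.5596
Δ_put = N(d₁) − 1 = 0.5596 − 1 = -0.4404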